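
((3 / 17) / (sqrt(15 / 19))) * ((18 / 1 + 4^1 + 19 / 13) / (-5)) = -0.93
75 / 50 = 3 / 2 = 1.50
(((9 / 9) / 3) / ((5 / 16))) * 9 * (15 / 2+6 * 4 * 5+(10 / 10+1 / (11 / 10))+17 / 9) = 1260.46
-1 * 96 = -96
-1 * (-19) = 19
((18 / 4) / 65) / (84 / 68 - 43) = -153 / 92300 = -0.00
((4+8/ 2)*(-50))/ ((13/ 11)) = -4400/ 13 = -338.46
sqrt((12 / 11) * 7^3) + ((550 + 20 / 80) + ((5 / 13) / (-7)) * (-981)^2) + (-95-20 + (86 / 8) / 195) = -143165767 / 2730 + 14 * sqrt(231) / 11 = -52422.33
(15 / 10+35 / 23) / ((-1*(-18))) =139 / 828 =0.17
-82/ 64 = -41/ 32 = -1.28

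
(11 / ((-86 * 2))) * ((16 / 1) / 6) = -22 / 129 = -0.17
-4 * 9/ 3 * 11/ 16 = -33/ 4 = -8.25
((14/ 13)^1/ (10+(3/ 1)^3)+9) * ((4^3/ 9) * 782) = 217358464/ 4329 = 50209.86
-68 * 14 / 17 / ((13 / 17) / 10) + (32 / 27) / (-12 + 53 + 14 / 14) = -5397632 / 7371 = -732.28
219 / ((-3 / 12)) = -876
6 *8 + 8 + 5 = 61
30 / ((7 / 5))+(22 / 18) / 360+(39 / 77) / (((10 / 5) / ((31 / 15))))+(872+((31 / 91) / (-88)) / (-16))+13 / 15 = 9286794623 / 10378368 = 894.82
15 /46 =0.33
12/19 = 0.63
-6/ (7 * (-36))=1/ 42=0.02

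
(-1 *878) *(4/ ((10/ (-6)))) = 10536/ 5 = 2107.20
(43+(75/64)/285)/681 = 17431/276032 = 0.06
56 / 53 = 1.06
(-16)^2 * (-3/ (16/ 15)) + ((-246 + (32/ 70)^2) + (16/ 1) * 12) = -947894/ 1225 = -773.79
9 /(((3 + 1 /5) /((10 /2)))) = 225 /16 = 14.06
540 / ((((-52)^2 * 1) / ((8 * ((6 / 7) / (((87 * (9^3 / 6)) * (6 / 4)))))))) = 0.00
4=4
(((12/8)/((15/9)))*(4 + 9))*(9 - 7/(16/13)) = 6201/160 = 38.76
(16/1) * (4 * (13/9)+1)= 976/9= 108.44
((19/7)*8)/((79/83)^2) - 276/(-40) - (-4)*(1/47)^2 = 29791621227/965045830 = 30.87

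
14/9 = 1.56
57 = 57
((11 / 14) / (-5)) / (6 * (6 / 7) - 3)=-11 / 150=-0.07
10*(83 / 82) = 10.12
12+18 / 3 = 18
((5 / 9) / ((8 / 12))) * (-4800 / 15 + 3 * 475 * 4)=13450 / 3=4483.33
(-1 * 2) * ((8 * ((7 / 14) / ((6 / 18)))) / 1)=-24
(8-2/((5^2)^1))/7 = 1.13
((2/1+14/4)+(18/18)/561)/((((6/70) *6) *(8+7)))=43211/60588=0.71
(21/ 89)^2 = 441/ 7921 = 0.06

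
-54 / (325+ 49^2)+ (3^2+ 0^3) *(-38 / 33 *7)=-1087971 / 14993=-72.57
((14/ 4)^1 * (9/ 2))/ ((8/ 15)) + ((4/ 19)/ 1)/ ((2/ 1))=18019/ 608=29.64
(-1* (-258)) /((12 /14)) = 301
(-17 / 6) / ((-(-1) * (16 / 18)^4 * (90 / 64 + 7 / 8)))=-37179 / 18688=-1.99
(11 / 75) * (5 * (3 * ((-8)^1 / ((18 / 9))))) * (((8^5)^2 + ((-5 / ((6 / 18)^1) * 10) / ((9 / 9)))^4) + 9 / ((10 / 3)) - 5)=-347598200774 / 25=-13903928030.96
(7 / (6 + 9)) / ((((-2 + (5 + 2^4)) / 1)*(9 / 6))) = 14 / 855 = 0.02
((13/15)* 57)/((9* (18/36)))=494/45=10.98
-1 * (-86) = 86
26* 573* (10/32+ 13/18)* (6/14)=369967/56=6606.55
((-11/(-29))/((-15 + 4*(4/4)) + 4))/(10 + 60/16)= -4/1015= -0.00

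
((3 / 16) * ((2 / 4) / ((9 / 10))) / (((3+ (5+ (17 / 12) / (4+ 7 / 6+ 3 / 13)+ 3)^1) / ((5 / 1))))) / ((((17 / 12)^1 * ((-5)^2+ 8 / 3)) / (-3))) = -31575 / 8920342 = -0.00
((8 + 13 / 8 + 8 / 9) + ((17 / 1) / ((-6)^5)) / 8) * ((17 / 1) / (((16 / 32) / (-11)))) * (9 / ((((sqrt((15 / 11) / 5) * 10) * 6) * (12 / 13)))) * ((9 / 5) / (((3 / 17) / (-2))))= 27029139137 * sqrt(33) / 6220800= 24959.91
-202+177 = -25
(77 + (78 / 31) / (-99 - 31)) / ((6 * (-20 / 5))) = -2983 / 930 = -3.21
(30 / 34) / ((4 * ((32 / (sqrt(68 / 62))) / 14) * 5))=21 * sqrt(1054) / 33728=0.02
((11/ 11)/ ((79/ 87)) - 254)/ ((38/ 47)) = -939013/ 3002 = -312.80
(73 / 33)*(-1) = -73 / 33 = -2.21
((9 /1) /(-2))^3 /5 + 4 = -569 /40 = -14.22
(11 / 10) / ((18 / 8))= 22 / 45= 0.49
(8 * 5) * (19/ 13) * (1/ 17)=3.44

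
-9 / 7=-1.29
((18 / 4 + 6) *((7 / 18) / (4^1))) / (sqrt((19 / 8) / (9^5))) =3969 *sqrt(38) / 152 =160.96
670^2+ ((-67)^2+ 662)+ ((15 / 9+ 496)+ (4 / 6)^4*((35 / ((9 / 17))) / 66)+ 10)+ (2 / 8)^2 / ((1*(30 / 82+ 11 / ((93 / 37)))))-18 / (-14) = 22146103654373579 / 48719851488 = 454560.16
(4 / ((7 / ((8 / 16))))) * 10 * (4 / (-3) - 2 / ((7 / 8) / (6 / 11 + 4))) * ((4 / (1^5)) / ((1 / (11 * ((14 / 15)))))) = -86656 / 63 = -1375.49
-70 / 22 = -35 / 11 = -3.18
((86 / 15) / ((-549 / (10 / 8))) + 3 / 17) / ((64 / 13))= 0.03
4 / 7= 0.57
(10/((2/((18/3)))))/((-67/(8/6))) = -40/67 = -0.60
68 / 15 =4.53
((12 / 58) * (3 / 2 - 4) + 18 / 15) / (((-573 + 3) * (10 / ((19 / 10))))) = -33 / 145000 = -0.00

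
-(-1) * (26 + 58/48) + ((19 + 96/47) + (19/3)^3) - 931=-6382685/10152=-628.71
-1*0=0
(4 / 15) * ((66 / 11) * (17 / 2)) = 68 / 5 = 13.60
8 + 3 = 11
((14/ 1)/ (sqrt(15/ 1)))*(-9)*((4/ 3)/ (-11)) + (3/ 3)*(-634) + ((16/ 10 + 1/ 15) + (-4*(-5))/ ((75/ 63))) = -9233/ 15 + 56*sqrt(15)/ 55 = -611.59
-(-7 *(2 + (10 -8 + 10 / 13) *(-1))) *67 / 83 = -4.35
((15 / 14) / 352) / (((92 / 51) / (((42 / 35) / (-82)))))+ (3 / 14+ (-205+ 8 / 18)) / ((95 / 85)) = -581152299545 / 3178619136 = -182.83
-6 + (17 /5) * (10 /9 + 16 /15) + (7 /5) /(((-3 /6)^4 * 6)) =5.14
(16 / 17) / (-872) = -2 / 1853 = -0.00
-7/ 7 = -1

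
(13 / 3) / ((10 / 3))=13 / 10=1.30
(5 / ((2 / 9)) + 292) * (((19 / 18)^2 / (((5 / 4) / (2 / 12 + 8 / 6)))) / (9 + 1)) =42.05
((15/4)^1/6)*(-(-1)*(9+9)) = 45/4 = 11.25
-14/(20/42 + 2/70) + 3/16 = -23361/848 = -27.55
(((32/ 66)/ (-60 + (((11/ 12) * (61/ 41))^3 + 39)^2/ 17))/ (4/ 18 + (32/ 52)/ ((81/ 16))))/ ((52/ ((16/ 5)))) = 208330703527641219072/ 99587569184704424207395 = 0.00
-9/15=-3/5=-0.60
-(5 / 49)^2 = -25 / 2401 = -0.01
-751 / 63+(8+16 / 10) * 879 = 2654341 / 315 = 8426.48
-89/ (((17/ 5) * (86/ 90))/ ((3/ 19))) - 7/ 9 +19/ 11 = -4641859/ 1375011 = -3.38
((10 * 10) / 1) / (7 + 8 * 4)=100 / 39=2.56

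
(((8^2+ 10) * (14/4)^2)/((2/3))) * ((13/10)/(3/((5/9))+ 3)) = 3367/16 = 210.44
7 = 7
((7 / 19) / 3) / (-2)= -7 / 114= -0.06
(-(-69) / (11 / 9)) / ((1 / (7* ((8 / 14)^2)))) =9936 / 77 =129.04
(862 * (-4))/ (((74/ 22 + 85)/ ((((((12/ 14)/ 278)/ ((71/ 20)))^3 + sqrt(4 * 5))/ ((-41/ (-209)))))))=-3963476 * sqrt(5)/ 9963- 15853904000/ 121657792854476403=-889.55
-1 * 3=-3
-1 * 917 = -917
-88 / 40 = -11 / 5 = -2.20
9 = 9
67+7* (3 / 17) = 1160 / 17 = 68.24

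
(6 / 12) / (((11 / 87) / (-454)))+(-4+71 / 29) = -573216 / 319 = -1796.92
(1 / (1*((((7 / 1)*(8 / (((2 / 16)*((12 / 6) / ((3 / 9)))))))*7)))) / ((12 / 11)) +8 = 50187 / 6272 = 8.00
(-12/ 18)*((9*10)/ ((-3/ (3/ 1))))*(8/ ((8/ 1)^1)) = 60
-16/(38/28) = -224/19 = -11.79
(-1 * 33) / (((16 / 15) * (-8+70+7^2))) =-165 / 592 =-0.28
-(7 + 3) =-10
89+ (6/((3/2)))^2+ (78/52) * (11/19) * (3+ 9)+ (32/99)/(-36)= 1953811/16929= 115.41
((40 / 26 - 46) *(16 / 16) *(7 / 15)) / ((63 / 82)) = -47396 / 1755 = -27.01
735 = 735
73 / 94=0.78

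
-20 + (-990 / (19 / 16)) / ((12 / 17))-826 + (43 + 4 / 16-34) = -153353 / 76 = -2017.80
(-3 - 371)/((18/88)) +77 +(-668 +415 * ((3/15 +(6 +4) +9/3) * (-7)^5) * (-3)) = 276203818.56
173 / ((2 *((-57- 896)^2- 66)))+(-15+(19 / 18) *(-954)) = -1856244119 / 1816286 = -1022.00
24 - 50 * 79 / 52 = -1351 / 26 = -51.96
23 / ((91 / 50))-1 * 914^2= -76019886 / 91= -835383.36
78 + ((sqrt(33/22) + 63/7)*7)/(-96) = 2475/32 - 7*sqrt(6)/192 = 77.25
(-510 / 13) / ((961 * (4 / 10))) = -1275 / 12493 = -0.10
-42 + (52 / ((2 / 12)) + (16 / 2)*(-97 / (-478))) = 64918 / 239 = 271.62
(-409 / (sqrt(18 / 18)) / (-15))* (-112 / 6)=-22904 / 45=-508.98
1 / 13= 0.08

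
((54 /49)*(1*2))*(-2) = -216 /49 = -4.41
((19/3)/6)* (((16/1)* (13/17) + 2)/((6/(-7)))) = -16093/918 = -17.53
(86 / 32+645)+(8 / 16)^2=10367 / 16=647.94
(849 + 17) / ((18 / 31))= 13423 / 9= 1491.44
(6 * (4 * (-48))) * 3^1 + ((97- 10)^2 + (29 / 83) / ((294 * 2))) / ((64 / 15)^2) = -202581351093 / 66633728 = -3040.22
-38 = -38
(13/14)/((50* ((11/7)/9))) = 117/1100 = 0.11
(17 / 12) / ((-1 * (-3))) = 17 / 36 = 0.47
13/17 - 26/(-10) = 286/85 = 3.36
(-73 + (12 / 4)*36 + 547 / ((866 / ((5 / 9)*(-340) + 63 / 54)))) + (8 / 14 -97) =-19641031 / 109116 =-180.00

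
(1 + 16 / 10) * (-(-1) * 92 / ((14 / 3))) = 1794 / 35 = 51.26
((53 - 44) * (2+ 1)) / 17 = 27 / 17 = 1.59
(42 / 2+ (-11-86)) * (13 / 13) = -76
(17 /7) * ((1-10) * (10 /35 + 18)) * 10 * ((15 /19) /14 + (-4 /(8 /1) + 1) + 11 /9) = -46327040 /6517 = -7108.65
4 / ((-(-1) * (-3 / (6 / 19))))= -8 / 19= -0.42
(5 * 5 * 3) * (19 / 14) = 1425 / 14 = 101.79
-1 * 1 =-1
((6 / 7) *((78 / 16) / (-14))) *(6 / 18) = -39 / 392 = -0.10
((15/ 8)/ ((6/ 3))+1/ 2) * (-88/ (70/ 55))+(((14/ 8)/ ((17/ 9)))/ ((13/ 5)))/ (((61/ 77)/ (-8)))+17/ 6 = -113419231/ 1132404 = -100.16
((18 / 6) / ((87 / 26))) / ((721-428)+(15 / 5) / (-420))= 3640 / 1189551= 0.00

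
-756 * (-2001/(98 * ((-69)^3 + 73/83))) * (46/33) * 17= -1168892154/1049747699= -1.11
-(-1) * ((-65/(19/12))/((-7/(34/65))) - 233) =-30581/133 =-229.93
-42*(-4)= 168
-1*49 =-49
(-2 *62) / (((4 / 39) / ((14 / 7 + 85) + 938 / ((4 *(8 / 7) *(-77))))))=-17945187 / 176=-101961.29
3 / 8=0.38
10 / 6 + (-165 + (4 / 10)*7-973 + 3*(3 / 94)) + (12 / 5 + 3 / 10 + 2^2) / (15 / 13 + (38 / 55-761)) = -96386061513 / 85038040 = -1133.45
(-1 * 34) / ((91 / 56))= -272 / 13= -20.92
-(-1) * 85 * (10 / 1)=850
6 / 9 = 2 / 3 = 0.67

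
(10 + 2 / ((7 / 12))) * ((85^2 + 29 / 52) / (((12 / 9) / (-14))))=-1018803.63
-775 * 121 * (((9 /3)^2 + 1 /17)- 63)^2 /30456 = -78854365975 /8801784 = -8958.91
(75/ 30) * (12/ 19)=30/ 19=1.58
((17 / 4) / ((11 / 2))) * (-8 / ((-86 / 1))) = 34 / 473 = 0.07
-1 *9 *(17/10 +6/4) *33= -4752/5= -950.40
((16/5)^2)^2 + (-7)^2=96161/625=153.86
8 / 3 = 2.67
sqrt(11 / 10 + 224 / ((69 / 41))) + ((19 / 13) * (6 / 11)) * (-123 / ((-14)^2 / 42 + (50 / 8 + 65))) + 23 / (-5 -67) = 9.97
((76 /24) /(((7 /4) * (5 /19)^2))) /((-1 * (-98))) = 6859 /25725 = 0.27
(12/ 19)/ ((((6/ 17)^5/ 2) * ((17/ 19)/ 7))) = 584647/ 324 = 1804.47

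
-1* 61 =-61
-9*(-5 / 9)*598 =2990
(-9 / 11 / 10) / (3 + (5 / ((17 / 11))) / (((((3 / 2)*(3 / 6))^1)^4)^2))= -1003833 / 433300010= -0.00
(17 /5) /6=17 /30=0.57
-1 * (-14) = 14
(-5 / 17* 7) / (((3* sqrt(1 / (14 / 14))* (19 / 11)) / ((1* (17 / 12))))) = -385 / 684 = -0.56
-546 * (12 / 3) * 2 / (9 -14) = 4368 / 5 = 873.60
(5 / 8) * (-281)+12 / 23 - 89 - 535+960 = 29605 / 184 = 160.90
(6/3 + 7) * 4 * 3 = 108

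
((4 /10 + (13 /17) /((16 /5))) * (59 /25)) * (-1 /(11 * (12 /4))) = -4661 /102000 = -0.05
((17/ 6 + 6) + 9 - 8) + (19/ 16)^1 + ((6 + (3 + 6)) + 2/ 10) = 6293/ 240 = 26.22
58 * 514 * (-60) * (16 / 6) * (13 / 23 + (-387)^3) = 6358751045611520 / 23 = 276467436765718.26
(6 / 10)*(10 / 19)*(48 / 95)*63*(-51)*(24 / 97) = -126.84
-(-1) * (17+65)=82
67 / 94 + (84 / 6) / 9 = 1919 / 846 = 2.27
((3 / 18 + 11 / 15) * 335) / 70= 603 / 140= 4.31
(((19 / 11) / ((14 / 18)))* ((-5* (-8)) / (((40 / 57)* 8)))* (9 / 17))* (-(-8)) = 87723 / 1309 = 67.02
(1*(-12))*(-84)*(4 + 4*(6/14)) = 5760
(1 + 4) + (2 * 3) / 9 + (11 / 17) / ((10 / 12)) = 1643 / 255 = 6.44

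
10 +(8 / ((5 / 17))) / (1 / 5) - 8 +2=140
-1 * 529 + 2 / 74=-19572 / 37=-528.97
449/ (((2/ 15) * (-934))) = -6735/ 1868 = -3.61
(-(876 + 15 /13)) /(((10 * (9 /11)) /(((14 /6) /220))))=-8869 /7800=-1.14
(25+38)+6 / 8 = 255 / 4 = 63.75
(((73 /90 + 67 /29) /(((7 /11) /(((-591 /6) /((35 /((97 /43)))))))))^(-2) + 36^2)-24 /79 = 300183866119897774431240 /231677477036519290711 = 1295.70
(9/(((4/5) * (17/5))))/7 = 225/476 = 0.47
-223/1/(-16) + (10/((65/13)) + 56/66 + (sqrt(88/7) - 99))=-43409/528 + 2* sqrt(154)/7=-78.67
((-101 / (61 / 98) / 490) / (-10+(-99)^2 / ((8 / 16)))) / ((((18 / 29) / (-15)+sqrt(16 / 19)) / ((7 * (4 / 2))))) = -2972935 * sqrt(19) / 50152277524-1168671 / 100304555048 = -0.00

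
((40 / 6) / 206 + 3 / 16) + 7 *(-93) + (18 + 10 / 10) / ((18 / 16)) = -9401875 / 14832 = -633.89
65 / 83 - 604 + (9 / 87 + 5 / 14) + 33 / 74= -375488090 / 623413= -602.31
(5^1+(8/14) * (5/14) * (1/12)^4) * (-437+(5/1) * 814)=439448545/24192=18165.04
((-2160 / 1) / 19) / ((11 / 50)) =-108000 / 209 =-516.75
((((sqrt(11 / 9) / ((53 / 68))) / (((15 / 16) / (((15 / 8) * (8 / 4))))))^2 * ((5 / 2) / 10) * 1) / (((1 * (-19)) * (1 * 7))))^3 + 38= 38.00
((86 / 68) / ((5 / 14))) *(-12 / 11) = -3612 / 935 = -3.86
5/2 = 2.50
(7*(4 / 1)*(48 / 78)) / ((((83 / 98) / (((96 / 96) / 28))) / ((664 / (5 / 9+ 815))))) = 14112 / 23855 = 0.59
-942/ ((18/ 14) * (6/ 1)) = -1099/ 9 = -122.11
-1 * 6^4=-1296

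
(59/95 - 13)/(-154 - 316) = 0.03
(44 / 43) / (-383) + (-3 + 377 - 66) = 5072408 / 16469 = 308.00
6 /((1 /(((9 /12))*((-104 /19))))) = -468 /19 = -24.63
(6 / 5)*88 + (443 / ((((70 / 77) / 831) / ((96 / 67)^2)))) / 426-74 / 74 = 3276677621 / 1593595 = 2056.15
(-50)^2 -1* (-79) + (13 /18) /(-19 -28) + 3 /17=37093495 /14382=2579.16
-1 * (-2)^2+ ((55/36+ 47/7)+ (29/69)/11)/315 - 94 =-1967619803/20083140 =-97.97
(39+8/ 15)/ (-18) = -593/ 270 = -2.20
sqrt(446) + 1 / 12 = 21.20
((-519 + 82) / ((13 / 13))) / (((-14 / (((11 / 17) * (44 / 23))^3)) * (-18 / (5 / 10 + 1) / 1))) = -269277272 / 54578517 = -4.93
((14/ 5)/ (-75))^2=196/ 140625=0.00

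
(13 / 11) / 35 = 13 / 385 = 0.03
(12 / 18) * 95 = 190 / 3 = 63.33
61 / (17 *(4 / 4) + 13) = 61 / 30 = 2.03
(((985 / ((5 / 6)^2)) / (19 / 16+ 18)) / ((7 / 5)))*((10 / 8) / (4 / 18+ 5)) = 1276560 / 101003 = 12.64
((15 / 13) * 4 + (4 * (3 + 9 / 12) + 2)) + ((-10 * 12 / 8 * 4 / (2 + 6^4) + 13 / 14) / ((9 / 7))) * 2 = 1745542 / 75933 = 22.99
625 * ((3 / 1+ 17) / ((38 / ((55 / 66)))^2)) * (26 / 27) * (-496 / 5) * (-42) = 705250000 / 29241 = 24118.53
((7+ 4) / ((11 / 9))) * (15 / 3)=45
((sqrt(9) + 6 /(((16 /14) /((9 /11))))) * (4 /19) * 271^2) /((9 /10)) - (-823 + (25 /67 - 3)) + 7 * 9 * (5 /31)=164302973354 /1302279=126165.72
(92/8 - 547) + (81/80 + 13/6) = -127757/240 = -532.32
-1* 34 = -34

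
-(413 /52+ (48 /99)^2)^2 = -214432898761 /3206730384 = -66.87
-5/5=-1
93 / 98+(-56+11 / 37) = -198537 / 3626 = -54.75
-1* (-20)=20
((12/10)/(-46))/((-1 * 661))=3/76015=0.00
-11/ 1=-11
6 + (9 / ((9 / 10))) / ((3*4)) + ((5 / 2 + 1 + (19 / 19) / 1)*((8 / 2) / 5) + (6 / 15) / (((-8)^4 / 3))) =320521 / 30720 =10.43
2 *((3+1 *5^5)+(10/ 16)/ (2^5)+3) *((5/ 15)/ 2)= 801541/ 768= 1043.67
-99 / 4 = -24.75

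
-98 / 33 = -2.97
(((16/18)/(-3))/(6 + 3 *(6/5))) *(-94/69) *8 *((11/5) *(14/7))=8272/5589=1.48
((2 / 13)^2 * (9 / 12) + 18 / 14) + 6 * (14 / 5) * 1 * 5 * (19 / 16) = 101.05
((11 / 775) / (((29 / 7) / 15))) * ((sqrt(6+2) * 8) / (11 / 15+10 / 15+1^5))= 0.48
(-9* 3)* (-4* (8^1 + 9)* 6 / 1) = 11016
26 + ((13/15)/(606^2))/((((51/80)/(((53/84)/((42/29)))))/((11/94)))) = 30279345095207/1164590187516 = 26.00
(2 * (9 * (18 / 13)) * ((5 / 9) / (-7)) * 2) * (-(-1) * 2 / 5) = -144 / 91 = -1.58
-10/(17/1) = -10/17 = -0.59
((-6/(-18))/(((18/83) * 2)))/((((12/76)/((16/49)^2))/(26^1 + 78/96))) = 902044/64827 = 13.91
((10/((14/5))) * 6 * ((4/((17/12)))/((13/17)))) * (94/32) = 21150/91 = 232.42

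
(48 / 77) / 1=0.62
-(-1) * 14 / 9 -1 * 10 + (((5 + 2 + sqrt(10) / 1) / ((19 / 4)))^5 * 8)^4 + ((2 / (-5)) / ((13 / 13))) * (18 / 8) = 16531371715.84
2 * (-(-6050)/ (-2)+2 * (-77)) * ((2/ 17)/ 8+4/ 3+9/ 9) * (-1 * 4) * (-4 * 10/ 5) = -1433168/ 3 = -477722.67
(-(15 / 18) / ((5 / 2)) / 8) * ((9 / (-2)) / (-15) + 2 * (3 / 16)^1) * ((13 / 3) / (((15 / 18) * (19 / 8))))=-0.06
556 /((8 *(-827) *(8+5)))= -139 /21502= -0.01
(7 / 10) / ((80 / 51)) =357 / 800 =0.45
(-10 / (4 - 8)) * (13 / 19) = 65 / 38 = 1.71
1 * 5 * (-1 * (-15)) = 75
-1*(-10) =10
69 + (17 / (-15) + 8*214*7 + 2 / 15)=12052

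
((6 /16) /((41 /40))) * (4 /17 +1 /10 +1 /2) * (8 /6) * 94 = 26696 /697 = 38.30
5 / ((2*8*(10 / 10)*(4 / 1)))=5 / 64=0.08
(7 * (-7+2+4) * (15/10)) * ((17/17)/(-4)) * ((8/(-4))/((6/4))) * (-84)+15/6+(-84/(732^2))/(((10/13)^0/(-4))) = 6619673/22326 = 296.50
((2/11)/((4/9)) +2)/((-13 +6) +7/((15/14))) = -795/154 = -5.16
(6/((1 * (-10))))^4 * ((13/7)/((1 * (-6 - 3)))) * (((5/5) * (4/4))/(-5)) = 117/21875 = 0.01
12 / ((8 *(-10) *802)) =-3 / 16040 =-0.00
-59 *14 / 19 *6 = -4956 / 19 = -260.84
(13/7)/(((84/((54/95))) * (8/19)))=117/3920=0.03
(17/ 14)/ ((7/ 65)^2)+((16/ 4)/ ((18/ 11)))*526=8584817/ 6174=1390.48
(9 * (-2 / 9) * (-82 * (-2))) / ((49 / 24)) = -7872 / 49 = -160.65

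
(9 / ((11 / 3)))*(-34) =-918 / 11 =-83.45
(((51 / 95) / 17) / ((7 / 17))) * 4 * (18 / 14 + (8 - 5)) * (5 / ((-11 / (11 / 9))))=-680 / 931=-0.73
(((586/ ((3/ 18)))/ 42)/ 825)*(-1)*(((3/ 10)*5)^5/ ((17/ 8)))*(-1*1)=23733/ 65450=0.36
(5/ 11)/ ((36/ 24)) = 0.30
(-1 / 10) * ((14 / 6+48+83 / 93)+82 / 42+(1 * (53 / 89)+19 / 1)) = -843287 / 115878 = -7.28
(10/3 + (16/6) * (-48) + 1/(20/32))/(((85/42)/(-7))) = 180908/425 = 425.67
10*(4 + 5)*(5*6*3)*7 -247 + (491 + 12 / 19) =1081948 / 19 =56944.63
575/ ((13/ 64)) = 36800/ 13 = 2830.77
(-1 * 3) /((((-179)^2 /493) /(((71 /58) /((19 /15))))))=-54315 /1217558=-0.04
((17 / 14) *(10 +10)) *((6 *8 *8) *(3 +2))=326400 / 7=46628.57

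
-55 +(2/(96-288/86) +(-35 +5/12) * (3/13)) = -1630391/25896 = -62.96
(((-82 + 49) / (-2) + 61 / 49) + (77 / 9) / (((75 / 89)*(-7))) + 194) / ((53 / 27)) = 13910983 / 129850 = 107.13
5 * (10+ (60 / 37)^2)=86450 / 1369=63.15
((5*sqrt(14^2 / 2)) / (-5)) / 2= -7*sqrt(2) / 2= -4.95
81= 81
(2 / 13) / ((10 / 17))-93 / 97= -4396 / 6305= -0.70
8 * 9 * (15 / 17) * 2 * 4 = 8640 / 17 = 508.24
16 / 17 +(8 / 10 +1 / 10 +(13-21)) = -1047 / 170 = -6.16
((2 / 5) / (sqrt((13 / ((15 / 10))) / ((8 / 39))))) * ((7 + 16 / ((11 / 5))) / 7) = 628 / 5005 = 0.13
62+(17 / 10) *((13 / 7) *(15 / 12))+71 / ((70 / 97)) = 46013 / 280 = 164.33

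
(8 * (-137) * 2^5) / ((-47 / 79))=2770688 / 47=58950.81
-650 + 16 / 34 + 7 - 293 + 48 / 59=-937520 / 1003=-934.72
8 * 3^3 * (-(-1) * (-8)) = -1728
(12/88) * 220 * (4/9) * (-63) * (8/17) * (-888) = 5967360/17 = 351021.18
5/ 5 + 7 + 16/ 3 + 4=17.33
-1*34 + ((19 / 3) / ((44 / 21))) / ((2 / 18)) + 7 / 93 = -27499 / 4092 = -6.72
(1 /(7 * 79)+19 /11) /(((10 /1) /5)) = 5259 /6083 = 0.86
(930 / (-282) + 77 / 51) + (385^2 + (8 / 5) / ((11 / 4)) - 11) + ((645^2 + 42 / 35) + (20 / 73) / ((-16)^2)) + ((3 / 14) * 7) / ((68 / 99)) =564241.18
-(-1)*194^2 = 37636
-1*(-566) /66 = 283 /33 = 8.58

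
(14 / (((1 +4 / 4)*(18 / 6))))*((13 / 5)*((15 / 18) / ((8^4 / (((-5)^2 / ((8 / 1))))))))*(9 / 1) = 2275 / 65536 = 0.03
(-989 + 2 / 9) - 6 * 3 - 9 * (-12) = -8089 / 9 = -898.78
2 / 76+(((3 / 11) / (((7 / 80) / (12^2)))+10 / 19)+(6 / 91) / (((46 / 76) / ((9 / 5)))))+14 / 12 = 2957598274 / 6561555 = 450.75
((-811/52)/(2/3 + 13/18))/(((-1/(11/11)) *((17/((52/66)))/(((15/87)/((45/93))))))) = 25141/135575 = 0.19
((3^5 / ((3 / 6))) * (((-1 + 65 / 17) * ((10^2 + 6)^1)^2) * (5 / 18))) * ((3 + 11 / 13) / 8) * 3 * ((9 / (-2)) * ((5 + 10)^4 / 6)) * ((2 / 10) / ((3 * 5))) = -691119337500 / 221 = -3127236821.27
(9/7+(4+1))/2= 22/7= 3.14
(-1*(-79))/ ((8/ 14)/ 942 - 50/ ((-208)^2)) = -5634335616/ 39161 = -143876.19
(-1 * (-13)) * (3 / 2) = 39 / 2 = 19.50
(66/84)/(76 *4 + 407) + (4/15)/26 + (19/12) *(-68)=-69654059/647010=-107.66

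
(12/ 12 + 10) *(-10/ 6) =-55/ 3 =-18.33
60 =60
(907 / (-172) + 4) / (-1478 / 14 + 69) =1533 / 44032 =0.03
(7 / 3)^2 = 49 / 9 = 5.44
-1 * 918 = -918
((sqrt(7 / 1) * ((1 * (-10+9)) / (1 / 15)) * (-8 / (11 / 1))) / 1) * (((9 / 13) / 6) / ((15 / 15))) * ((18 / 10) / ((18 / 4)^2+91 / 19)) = 24624 * sqrt(7) / 272129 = 0.24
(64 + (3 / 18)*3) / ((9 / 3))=43 / 2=21.50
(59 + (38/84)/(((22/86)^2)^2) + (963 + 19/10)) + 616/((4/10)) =4103889337/1537305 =2669.53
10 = 10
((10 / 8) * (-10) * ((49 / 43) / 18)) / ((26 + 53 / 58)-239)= 35525 / 9520974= 0.00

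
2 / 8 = 1 / 4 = 0.25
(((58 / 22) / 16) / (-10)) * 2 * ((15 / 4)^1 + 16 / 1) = -2291 / 3520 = -0.65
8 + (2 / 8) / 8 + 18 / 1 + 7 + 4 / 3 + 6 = 3875 / 96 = 40.36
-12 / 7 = -1.71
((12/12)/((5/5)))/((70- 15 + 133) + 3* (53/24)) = 8/1557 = 0.01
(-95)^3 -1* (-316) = -857059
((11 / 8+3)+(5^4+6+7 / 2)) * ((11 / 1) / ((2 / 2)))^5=102891457.62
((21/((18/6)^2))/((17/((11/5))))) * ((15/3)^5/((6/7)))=336875/306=1100.90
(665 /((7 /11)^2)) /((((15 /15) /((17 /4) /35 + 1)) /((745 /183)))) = 268902535 /35868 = 7497.00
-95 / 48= -1.98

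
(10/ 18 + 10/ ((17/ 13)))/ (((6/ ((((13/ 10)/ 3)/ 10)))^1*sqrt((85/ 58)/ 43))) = 3263*sqrt(211990)/ 4681800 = 0.32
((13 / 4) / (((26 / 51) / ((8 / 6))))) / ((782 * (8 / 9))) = 9 / 736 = 0.01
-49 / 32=-1.53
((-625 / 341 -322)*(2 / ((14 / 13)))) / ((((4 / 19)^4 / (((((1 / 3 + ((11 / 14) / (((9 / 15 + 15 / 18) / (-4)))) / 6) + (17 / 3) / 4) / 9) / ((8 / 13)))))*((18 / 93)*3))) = -1351421199262147 / 10252763136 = -131810.44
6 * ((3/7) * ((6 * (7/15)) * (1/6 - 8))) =-282/5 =-56.40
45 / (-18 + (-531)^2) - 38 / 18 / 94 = -590983 / 26502642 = -0.02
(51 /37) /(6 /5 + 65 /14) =3570 /15133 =0.24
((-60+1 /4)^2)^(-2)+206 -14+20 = 691715432148 /3262808641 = 212.00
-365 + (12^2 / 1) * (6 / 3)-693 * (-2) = 1309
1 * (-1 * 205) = -205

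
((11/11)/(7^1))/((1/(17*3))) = 7.29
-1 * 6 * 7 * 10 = -420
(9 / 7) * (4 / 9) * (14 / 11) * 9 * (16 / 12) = 96 / 11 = 8.73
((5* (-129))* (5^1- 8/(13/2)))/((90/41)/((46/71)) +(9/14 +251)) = -417249210/43769947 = -9.53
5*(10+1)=55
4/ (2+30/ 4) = 8/ 19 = 0.42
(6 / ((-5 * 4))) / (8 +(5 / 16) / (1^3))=-24 / 665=-0.04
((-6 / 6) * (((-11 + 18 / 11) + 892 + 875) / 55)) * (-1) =19334 / 605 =31.96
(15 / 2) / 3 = 5 / 2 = 2.50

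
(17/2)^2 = 289/4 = 72.25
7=7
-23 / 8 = -2.88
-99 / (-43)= 2.30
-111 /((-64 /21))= 2331 /64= 36.42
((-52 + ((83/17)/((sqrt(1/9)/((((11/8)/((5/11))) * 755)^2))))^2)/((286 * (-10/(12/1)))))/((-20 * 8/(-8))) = -20728564122464131919379/16927539200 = -1224546809642.84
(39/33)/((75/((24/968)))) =13/33275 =0.00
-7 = -7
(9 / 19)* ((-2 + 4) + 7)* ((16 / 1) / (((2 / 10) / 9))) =58320 / 19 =3069.47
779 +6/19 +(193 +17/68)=73915/76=972.57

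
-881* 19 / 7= -2391.29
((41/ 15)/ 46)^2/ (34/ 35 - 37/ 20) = -287/ 71415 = -0.00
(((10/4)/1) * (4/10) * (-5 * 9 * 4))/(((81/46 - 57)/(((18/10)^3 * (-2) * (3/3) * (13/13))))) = -804816/21175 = -38.01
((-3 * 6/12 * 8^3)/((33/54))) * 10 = -138240/11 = -12567.27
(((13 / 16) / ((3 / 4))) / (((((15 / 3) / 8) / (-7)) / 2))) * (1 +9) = -728 / 3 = -242.67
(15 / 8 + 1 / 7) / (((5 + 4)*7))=113 / 3528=0.03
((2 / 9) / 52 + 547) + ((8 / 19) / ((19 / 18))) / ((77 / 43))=547.23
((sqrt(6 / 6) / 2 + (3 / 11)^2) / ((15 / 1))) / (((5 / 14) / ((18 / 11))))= 5838 / 33275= 0.18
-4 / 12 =-1 / 3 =-0.33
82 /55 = 1.49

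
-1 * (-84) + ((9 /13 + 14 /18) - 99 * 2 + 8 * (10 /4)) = -10826 /117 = -92.53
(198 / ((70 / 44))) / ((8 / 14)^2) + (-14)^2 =11543 / 20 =577.15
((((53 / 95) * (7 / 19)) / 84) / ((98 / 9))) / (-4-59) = -53 / 14858760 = -0.00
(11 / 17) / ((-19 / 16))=-176 / 323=-0.54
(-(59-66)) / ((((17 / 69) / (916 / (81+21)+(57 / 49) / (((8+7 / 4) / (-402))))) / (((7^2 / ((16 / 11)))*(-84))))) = 23549452773 / 7514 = 3134076.76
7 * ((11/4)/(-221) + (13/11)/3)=77903/29172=2.67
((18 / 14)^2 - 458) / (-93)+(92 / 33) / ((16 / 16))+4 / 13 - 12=-868319 / 217217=-4.00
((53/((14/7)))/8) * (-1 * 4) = -13.25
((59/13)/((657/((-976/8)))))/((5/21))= -50386/14235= -3.54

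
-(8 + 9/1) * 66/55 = -20.40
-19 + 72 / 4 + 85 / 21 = 64 / 21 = 3.05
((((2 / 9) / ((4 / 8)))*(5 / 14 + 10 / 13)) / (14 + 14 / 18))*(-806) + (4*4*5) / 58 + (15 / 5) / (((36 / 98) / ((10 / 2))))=14.91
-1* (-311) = 311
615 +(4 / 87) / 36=481546 / 783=615.00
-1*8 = -8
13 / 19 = 0.68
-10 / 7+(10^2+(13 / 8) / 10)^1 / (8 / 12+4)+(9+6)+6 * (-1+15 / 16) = 38819 / 1120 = 34.66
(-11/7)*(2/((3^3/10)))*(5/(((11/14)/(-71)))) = 14200/27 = 525.93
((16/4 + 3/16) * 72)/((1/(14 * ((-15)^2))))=949725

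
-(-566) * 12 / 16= 849 / 2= 424.50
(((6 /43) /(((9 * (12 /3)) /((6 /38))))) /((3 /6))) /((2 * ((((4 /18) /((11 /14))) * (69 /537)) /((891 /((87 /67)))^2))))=7928.97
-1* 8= -8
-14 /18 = -0.78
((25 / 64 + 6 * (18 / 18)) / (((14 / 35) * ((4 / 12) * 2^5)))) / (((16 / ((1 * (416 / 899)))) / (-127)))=-10128885 / 1841152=-5.50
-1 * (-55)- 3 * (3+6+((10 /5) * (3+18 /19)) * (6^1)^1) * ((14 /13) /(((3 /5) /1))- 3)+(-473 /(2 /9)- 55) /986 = 124975535 /487084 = 256.58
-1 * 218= -218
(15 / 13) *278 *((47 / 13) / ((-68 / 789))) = -77318055 / 5746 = -13455.98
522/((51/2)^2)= 232/289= 0.80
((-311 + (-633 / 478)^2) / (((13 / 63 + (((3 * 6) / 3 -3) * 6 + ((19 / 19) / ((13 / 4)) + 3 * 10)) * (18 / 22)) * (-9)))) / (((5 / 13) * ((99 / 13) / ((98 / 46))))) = 10649139075757 / 16928961051780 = 0.63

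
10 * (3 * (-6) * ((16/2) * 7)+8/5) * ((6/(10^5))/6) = -629/6250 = -0.10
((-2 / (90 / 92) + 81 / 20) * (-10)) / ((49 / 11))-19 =-20729 / 882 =-23.50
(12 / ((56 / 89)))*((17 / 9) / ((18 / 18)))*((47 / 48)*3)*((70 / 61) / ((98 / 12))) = 14.87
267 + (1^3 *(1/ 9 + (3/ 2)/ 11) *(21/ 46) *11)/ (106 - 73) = 2432179/ 9108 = 267.04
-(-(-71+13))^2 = -3364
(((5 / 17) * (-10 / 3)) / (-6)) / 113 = 25 / 17289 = 0.00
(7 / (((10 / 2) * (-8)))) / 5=-7 / 200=-0.04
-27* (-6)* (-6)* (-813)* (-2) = -1580472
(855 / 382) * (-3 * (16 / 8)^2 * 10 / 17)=-51300 / 3247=-15.80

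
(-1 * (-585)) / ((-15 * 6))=-13 / 2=-6.50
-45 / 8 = -5.62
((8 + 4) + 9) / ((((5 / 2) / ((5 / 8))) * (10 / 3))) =1.58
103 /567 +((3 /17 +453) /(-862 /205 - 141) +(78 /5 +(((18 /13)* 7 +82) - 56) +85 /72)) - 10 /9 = 7224657830501 /149200538760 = 48.42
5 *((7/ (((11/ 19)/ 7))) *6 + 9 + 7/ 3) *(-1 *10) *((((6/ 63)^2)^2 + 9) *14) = -2998691054000/ 916839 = -3270684.44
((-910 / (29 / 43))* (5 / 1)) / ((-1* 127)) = 53.12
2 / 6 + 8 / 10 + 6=7.13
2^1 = 2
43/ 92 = 0.47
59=59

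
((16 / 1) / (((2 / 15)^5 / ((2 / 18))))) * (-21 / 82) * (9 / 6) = -5315625 / 328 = -16206.17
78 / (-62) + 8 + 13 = 612 / 31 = 19.74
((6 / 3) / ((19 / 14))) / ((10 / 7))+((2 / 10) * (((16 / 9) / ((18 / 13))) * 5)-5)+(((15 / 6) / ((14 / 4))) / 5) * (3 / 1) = -121514 / 53865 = -2.26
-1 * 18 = -18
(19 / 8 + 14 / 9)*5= 1415 / 72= 19.65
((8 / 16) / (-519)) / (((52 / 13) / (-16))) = 2 / 519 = 0.00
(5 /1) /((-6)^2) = 5 /36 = 0.14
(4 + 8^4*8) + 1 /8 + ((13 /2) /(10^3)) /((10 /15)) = 131088539 /4000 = 32772.13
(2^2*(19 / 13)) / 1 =76 / 13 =5.85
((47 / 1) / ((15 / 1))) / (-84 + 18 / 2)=-47 / 1125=-0.04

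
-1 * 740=-740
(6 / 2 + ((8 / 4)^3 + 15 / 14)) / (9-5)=169 / 56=3.02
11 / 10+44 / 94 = 737 / 470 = 1.57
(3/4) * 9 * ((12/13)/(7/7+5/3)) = 243/104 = 2.34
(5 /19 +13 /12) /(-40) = -307 /9120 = -0.03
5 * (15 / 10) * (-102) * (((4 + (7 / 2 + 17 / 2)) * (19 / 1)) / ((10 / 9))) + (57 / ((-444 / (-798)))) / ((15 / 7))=-77424791 / 370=-209256.19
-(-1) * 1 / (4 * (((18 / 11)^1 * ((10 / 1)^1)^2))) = 11 / 7200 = 0.00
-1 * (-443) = 443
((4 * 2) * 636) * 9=45792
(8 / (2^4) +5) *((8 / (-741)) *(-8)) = 0.48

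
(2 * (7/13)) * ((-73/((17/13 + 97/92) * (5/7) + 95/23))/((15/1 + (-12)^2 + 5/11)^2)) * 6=-0.00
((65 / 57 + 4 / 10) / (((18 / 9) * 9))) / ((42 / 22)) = 0.04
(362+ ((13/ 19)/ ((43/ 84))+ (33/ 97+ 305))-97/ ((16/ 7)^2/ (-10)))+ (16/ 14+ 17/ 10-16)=298650100559/ 355035520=841.18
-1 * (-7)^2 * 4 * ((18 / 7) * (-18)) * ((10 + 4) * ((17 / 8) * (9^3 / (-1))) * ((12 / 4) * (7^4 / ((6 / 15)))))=-3542998458510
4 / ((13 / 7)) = 2.15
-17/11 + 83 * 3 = 247.45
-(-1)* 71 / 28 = 71 / 28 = 2.54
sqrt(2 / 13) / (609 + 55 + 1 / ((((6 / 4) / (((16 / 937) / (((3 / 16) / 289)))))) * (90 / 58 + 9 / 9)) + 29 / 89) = 27769869 * sqrt(26) / 242309526277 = 0.00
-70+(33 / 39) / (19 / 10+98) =-908980 / 12987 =-69.99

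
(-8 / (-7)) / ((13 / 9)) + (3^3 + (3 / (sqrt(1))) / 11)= 28092 / 1001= 28.06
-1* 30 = -30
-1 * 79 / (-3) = 79 / 3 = 26.33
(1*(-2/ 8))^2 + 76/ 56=159/ 112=1.42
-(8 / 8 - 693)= 692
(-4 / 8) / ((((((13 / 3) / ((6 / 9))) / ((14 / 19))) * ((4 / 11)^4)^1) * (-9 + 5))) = 102487 / 126464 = 0.81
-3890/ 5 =-778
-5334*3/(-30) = 533.40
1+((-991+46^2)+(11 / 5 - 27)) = 5506 / 5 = 1101.20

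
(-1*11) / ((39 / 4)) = -44 / 39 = -1.13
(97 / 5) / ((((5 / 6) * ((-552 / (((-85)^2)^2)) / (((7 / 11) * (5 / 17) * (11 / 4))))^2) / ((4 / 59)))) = 44814791194140625 / 11985024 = 3739232495.00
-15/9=-5/3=-1.67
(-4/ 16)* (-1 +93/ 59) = -17/ 118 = -0.14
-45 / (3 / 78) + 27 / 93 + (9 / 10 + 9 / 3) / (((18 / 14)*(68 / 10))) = -7394423 / 6324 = -1169.26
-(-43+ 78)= -35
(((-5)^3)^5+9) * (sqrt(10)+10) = -305175781160 - 30517578116 * sqrt(10) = -401680836678.67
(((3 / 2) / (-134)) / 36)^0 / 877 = 1 / 877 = 0.00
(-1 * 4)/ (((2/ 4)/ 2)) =-16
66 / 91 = 0.73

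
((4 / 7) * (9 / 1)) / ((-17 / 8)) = -2.42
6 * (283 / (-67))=-1698 / 67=-25.34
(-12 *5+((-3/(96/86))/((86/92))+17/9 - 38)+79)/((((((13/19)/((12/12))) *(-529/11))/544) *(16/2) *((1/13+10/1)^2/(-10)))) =-332329855/81703521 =-4.07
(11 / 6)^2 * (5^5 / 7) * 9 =378125 / 28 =13504.46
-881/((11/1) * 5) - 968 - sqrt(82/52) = -54121/55 - sqrt(1066)/26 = -985.27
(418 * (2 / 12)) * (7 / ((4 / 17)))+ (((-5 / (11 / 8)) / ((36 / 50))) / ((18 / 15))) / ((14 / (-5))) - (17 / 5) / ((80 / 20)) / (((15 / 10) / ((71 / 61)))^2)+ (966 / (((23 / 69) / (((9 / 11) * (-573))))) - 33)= -209891191145333 / 154719180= -1356594.52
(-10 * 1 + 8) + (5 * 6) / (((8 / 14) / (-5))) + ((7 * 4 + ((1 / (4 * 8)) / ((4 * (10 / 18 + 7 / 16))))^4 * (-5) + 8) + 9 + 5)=-367393437378597 / 1712789917696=-214.50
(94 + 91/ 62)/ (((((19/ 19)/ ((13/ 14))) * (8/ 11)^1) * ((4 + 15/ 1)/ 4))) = 846417/ 32984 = 25.66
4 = 4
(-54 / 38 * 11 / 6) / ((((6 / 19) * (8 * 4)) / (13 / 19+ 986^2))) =-609567321 / 2432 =-250644.46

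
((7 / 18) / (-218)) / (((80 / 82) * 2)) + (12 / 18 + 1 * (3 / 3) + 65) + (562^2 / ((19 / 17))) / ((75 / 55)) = 1236464490931 / 5964480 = 207304.66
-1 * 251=-251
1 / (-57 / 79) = -79 / 57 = -1.39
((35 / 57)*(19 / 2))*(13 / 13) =35 / 6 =5.83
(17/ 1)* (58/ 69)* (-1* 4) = -3944/ 69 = -57.16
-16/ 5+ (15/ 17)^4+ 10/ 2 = 1004814/ 417605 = 2.41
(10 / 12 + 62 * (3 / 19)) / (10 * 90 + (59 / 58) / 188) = 0.01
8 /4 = 2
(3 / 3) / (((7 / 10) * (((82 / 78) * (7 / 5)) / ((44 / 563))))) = 85800 / 1131067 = 0.08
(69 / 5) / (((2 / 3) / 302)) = 31257 / 5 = 6251.40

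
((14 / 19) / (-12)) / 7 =-1 / 114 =-0.01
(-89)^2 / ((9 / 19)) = 150499 / 9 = 16722.11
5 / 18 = 0.28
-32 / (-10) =16 / 5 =3.20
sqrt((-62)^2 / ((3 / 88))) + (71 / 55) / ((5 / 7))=497 / 275 + 124 * sqrt(66) / 3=337.60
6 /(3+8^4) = 6 /4099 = 0.00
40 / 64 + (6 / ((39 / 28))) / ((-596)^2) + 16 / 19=64361231 / 43869176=1.47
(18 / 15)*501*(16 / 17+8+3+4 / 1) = 814626 / 85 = 9583.84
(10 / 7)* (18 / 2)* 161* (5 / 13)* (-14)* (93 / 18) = -748650 / 13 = -57588.46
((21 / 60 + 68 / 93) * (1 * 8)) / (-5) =-4022 / 2325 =-1.73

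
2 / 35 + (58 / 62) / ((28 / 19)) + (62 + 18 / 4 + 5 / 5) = 42279 / 620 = 68.19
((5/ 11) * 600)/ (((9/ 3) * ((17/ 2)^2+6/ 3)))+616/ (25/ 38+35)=81893936/ 4426785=18.50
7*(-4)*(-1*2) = 56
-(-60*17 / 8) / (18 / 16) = 113.33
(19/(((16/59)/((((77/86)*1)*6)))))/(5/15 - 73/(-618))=8890651/10664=833.71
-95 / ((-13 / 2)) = 190 / 13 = 14.62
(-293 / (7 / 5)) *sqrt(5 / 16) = -1465 *sqrt(5) / 28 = -116.99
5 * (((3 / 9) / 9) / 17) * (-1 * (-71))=355 / 459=0.77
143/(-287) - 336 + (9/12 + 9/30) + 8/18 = -17306297/51660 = -335.00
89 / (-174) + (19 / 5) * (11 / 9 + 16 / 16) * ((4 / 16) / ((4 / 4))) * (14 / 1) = 29.04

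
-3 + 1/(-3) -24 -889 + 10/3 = -913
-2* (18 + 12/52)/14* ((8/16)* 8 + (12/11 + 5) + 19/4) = -154761/4004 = -38.65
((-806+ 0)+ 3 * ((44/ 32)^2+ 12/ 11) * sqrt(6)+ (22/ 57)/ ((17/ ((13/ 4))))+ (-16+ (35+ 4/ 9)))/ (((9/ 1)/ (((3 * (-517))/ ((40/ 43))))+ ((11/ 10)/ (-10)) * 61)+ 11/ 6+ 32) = -5082679087750/ 175251059943+ 954467775 * sqrt(6)/ 2893722352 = -28.19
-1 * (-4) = 4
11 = 11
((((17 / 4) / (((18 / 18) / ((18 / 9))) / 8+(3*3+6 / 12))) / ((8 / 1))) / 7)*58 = 29 / 63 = 0.46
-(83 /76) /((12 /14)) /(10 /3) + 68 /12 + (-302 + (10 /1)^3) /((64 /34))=857501 /2280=376.10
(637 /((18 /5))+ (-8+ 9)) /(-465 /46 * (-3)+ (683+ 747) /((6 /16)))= 73669 /1591275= 0.05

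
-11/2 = -5.50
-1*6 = -6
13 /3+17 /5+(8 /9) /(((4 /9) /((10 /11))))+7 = 16.55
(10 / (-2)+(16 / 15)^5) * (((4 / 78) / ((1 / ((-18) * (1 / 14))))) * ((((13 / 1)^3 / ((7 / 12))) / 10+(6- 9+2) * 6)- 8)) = 69762821816 / 806203125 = 86.53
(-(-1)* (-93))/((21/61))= -1891/7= -270.14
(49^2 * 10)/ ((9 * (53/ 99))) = 264110/ 53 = 4983.21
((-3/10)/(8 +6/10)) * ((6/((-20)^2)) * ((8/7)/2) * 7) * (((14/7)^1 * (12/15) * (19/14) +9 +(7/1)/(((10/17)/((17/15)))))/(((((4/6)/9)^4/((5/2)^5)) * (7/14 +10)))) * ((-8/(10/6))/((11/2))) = 41278616793/2966656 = 13914.19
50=50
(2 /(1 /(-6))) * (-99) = 1188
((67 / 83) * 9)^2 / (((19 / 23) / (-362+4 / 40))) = -30265722333 / 1308910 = -23122.84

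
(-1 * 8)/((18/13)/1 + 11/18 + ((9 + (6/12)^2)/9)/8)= -9984/2651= -3.77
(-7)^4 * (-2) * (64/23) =-307328/23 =-13362.09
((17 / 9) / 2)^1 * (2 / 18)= 17 / 162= 0.10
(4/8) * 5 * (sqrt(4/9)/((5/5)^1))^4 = 40/81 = 0.49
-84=-84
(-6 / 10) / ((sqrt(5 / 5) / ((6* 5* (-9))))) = 162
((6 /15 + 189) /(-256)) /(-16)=947 /20480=0.05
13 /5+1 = 18 /5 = 3.60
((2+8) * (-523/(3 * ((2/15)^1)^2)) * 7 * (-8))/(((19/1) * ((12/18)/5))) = 41186250/19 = 2167697.37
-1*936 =-936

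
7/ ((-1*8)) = -7/ 8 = -0.88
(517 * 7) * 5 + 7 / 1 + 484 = 18586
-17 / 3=-5.67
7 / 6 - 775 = -4643 / 6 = -773.83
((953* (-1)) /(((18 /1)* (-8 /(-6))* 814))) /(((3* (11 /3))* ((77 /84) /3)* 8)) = -2859 /1575904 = -0.00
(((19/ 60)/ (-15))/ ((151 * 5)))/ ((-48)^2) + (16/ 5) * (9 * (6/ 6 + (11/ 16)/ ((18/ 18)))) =76086604781/ 1565568000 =48.60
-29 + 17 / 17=-28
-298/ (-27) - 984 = -26270/ 27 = -972.96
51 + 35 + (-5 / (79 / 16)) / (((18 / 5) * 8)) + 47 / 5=339022 / 3555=95.36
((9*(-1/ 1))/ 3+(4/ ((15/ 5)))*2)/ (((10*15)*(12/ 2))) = -1/ 2700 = -0.00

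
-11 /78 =-0.14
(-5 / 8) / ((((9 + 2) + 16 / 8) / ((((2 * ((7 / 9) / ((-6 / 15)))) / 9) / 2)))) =175 / 16848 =0.01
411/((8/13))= 5343/8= 667.88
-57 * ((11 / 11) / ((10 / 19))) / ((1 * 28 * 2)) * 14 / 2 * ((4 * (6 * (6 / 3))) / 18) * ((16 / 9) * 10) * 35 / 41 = -202160 / 369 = -547.86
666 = 666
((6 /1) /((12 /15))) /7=15 /14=1.07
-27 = -27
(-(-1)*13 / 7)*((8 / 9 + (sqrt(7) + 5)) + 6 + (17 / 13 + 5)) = 13*sqrt(7) / 7 + 2129 / 63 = 38.71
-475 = -475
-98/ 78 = -49/ 39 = -1.26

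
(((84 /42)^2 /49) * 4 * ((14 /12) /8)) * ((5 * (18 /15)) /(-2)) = -1 /7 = -0.14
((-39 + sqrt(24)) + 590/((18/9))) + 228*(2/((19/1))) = 2*sqrt(6) + 280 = 284.90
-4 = -4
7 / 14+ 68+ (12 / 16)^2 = 1105 / 16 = 69.06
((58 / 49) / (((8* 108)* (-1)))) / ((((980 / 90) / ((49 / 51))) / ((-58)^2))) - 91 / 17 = -345437 / 59976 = -5.76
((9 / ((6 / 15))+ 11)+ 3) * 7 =511 / 2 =255.50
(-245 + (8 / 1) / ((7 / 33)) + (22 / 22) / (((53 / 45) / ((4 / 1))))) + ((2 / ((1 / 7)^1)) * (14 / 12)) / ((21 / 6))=-221735 / 1113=-199.22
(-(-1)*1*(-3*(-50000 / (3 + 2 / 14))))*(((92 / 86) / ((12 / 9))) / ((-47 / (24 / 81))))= -241.40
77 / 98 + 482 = 6759 / 14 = 482.79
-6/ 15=-0.40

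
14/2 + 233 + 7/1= 247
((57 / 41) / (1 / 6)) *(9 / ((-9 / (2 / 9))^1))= -76 / 41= -1.85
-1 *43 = -43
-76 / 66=-38 / 33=-1.15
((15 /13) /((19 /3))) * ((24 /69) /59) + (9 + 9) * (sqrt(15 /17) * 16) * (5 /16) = 360 /335179 + 90 * sqrt(255) /17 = 84.54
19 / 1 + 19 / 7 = 152 / 7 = 21.71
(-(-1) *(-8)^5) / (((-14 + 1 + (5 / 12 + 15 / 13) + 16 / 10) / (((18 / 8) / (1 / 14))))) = 805109760 / 7667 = 105009.75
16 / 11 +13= 159 / 11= 14.45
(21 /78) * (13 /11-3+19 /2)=91 /44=2.07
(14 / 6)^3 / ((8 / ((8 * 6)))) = 686 / 9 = 76.22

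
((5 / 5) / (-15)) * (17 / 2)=-17 / 30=-0.57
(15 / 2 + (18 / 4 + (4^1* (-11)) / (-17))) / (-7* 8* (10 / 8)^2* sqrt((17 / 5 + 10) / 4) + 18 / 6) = -34720* sqrt(335) / 6973927 - 11904 / 6973927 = -0.09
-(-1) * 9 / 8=9 / 8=1.12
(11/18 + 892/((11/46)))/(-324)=-738697/64152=-11.51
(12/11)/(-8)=-3/22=-0.14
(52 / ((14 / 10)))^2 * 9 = 608400 / 49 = 12416.33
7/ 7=1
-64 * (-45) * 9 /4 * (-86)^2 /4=11981520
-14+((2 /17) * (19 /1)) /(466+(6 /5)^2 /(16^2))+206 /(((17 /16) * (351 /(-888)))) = -44010775574 /87236253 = -504.50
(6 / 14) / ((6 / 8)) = 4 / 7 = 0.57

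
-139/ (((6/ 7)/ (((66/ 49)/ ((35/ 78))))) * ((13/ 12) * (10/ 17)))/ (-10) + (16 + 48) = 859874/ 6125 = 140.39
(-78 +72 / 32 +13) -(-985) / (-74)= -11257 / 148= -76.06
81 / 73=1.11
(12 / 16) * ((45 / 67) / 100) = 27 / 5360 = 0.01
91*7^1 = 637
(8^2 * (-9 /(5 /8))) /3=-307.20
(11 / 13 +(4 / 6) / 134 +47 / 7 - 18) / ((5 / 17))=-35.48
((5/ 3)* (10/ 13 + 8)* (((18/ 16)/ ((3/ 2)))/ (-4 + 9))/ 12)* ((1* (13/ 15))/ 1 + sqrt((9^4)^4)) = 3067078933/ 390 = 7864304.96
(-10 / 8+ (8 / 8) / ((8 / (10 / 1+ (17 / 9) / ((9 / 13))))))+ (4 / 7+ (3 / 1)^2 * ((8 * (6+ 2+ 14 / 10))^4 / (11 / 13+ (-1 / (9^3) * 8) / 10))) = 7732818500368833173 / 22704381000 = 340587065.57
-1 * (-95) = 95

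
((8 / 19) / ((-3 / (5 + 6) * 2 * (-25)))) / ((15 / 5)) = 44 / 4275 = 0.01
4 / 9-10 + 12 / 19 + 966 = 163660 / 171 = 957.08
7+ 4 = 11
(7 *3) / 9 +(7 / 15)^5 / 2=3560557 / 1518750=2.34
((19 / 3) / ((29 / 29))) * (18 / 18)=19 / 3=6.33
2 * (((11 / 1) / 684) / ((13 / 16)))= 88 / 2223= 0.04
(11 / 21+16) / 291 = 347 / 6111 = 0.06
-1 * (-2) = 2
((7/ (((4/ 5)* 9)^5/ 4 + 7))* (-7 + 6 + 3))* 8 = 350000/ 15138419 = 0.02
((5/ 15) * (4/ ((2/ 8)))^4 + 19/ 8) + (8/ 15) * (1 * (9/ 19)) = 49813351/ 2280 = 21847.96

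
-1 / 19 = -0.05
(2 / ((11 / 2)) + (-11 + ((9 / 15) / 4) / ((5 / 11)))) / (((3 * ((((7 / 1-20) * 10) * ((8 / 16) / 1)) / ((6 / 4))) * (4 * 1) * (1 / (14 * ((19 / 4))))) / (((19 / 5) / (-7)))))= -4092657 / 5720000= -0.72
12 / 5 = 2.40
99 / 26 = 3.81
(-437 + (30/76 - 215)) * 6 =-74283/19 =-3909.63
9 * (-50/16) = -225/8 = -28.12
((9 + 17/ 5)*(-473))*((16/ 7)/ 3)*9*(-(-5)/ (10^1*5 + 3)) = -3794.20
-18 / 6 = -3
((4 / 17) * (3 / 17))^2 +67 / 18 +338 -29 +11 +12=504719995 / 1503378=335.72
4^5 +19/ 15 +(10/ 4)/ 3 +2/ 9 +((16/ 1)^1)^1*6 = 101009/ 90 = 1122.32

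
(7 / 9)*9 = 7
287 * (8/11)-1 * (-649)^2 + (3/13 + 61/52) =-240806777/572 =-420990.87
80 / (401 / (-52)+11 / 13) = -4160 / 357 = -11.65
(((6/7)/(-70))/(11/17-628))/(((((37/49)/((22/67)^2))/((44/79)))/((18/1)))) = 724064/25914660325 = 0.00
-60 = -60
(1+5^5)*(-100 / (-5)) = 62520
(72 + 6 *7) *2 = 228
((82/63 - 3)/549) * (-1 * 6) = 214/11529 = 0.02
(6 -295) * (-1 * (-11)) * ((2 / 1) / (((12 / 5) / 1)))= -2649.17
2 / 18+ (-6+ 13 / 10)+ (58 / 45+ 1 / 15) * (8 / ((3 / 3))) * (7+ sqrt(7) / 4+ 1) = 122 * sqrt(7) / 45+ 493 / 6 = 89.34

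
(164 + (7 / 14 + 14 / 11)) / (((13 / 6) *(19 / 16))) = 175056 / 2717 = 64.43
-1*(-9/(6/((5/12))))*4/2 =5/4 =1.25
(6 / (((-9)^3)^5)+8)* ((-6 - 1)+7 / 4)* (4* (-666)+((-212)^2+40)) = -40662125981145731720 / 22876792454961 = -1777440.00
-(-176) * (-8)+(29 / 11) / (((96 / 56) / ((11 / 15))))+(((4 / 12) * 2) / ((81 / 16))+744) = -3220919 / 4860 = -662.74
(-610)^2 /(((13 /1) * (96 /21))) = 651175 /104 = 6261.30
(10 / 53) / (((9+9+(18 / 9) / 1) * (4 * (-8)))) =-1 / 3392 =-0.00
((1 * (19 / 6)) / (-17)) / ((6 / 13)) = -0.40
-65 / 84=-0.77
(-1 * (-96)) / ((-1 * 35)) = -96 / 35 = -2.74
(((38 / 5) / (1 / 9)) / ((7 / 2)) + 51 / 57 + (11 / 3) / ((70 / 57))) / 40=31153 / 53200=0.59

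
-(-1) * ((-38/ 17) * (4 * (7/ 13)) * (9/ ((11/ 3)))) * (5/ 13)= -143640/ 31603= -4.55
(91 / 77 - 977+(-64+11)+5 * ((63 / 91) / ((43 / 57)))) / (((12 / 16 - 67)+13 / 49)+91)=-40.94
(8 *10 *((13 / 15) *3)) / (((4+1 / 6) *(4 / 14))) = 4368 / 25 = 174.72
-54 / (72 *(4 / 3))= -9 / 16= -0.56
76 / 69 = 1.10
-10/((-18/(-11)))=-55/9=-6.11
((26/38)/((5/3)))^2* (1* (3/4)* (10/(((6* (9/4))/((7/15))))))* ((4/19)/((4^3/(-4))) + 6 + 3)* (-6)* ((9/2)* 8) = -14543802/171475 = -84.82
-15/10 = -3/2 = -1.50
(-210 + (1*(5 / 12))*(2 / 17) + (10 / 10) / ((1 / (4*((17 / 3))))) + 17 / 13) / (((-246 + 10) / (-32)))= -25.22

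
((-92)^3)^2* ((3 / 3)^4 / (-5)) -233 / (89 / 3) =-53965595123111 / 445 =-121271000276.65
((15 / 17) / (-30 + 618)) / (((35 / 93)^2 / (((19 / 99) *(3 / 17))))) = 54777 / 152655580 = 0.00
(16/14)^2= 64/49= 1.31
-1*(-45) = 45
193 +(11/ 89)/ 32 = 549675/ 2848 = 193.00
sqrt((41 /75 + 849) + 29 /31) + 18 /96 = 3 /16 + sqrt(183895503) /465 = 29.35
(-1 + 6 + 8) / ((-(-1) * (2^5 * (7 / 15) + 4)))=195 / 284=0.69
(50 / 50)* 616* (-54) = -33264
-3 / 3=-1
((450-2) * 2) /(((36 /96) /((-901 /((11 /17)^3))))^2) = 1123650097663041536 /15944049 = 70474576292.57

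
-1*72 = -72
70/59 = 1.19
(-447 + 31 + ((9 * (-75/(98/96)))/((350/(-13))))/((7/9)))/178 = -461500/213689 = -2.16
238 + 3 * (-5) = 223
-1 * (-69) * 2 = 138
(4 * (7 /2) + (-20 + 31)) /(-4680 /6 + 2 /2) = -0.03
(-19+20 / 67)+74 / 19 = -18849 / 1273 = -14.81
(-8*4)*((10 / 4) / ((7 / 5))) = -400 / 7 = -57.14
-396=-396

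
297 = 297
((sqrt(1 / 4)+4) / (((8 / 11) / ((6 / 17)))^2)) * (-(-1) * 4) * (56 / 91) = 9801 / 3757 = 2.61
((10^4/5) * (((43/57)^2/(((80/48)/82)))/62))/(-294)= -15161800/4935231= -3.07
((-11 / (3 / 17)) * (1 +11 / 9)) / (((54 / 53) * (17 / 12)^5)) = -5969920 / 250563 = -23.83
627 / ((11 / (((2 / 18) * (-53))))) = -335.67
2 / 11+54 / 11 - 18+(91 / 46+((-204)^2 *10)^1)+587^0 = 210571935 / 506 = 416150.07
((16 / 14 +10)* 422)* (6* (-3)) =-592488 / 7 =-84641.14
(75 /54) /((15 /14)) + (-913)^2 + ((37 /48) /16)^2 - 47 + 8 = 1474910294027 /1769472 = 833531.30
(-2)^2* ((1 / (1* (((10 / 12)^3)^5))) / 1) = 1880739938304 / 30517578125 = 61.63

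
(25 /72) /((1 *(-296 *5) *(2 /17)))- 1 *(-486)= 20715179 /42624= 486.00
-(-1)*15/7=15/7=2.14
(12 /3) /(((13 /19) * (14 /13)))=38 /7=5.43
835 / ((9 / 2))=1670 / 9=185.56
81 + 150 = 231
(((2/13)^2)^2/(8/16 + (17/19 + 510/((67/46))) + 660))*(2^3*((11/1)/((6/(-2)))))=-3584768/220667227053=-0.00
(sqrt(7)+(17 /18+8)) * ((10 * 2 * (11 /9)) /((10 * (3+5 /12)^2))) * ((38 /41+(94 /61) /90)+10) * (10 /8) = 108388456 * sqrt(7) /37837629+8725270708 /340538661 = 33.20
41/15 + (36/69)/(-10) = 185/69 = 2.68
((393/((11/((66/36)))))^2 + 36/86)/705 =147599/24252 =6.09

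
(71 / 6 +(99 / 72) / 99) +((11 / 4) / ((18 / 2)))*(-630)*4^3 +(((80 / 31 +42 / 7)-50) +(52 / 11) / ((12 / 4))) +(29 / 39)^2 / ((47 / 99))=-12346.83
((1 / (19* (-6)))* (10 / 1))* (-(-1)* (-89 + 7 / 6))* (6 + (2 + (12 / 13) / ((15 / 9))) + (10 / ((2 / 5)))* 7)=2095879 / 1482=1414.22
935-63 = 872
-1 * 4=-4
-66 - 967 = -1033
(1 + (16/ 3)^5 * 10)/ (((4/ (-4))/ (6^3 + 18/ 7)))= -9431854.55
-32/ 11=-2.91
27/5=5.40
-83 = -83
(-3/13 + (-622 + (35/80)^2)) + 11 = -2033539/3328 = -611.04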